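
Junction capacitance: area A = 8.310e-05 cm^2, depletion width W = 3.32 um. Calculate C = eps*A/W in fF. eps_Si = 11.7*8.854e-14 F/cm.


Step 1: eps_Si = 11.7 * 8.854e-14 = 1.035918e-12 F/cm
Step 2: W in cm = 3.32 * 1e-4 = 3.32e-04 cm
Step 3: C = 1.035918e-12 * 8.310e-05 / 3.32e-04 = 2.592915e-13 F
Step 4: C = 259.29 fF

259.29


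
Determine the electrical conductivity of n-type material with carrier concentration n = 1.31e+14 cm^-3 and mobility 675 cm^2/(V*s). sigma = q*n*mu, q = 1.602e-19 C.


Step 1: sigma = q * n * mu
Step 2: sigma = 1.602e-19 * 1.31e+14 * 675
Step 3: sigma = 1.417e-02 S/cm

1.417e-02


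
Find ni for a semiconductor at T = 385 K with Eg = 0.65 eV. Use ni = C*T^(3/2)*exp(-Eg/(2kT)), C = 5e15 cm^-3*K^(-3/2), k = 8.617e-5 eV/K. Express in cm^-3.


Step 1: Compute kT = 8.617e-5 * 385 = 0.03317545 eV
Step 2: Exponent = -Eg/(2kT) = -0.65/(2*0.03317545) = -9.79640
Step 3: T^(3/2) = 385^1.5 = 7554.25
Step 4: ni = 5e15 * 7554.25 * exp(-9.79640) = 2.10e+15 cm^-3

2.10e+15


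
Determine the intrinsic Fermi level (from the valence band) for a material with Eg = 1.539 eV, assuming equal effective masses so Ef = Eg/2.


Step 1: For an intrinsic semiconductor, the Fermi level sits at midgap.
Step 2: Ef = Eg / 2 = 1.539 / 2 = 0.7695 eV

0.7695


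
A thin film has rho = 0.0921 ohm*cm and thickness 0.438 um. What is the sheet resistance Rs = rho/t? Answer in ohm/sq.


Step 1: Convert thickness to cm: t = 0.438 um = 4.3800e-05 cm
Step 2: Rs = rho / t = 0.0921 / 4.3800e-05
Step 3: Rs = 2102.7 ohm/sq

2102.7


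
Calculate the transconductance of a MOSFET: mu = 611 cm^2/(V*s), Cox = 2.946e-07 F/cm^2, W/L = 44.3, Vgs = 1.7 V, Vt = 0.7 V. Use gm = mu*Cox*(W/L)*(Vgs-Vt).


Step 1: Vov = Vgs - Vt = 1.7 - 0.7 = 1.0 V
Step 2: gm = mu * Cox * (W/L) * Vov
Step 3: gm = 611 * 2.946e-07 * 44.3 * 1.0 = 7.97e-03 S

7.97e-03


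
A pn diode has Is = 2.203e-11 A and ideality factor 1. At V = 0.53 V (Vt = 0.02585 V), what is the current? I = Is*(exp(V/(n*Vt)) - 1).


Step 1: V/(n*Vt) = 0.53/(1*0.02585) = 20.5029
Step 2: exp(20.5029) = 8.0223e+08
Step 3: I = 2.203e-11 * (8.0223e+08 - 1) = 1.77e-02 A

1.77e-02


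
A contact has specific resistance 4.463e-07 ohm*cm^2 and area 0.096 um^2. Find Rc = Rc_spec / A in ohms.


Step 1: Convert area to cm^2: 0.096 um^2 = 9.6000e-10 cm^2
Step 2: Rc = Rc_spec / A = 4.463e-07 / 9.6000e-10
Step 3: Rc = 4.65e+02 ohms

4.65e+02


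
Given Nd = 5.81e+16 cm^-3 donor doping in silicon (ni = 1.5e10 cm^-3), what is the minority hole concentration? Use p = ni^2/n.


Step 1: Since Nd >> ni, n ≈ Nd = 5.81e+16 cm^-3
Step 2: p = ni^2 / n = (1.5e10)^2 / 5.81e+16
Step 3: p = 2.25e20 / 5.81e+16 = 3.87e+03 cm^-3

3.87e+03


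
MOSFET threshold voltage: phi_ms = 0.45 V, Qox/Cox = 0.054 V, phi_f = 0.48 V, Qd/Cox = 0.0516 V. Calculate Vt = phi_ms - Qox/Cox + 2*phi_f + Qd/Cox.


Step 1: Vt = phi_ms - Qox/Cox + 2*phi_f + Qd/Cox
Step 2: Vt = 0.45 - 0.054 + 2*0.48 + 0.0516
Step 3: Vt = 0.45 - 0.054 + 0.96 + 0.0516
Step 4: Vt = 1.4076 V

1.4076


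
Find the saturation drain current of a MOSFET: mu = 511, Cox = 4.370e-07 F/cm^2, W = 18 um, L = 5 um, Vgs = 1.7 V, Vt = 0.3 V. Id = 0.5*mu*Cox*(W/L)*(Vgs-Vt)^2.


Step 1: Overdrive voltage Vov = Vgs - Vt = 1.7 - 0.3 = 1.4 V
Step 2: W/L = 18/5 = 3.6
Step 3: Id = 0.5 * 511 * 4.370e-07 * 3.6 * 1.4^2
Step 4: Id = 7.88e-04 A

7.88e-04


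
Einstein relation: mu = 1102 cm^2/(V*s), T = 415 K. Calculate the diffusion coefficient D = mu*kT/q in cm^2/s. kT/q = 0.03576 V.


Step 1: D = mu * (kT/q)
Step 2: D = 1102 * 0.03576
Step 3: D = 39.41 cm^2/s

39.41


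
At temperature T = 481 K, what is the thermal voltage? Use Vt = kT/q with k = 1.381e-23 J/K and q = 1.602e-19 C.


Step 1: kT = 1.381e-23 * 481 = 6.64261e-21 J
Step 2: Vt = kT/q = 6.64261e-21 / 1.602e-19
Step 3: Vt = 0.04146 V

0.04146


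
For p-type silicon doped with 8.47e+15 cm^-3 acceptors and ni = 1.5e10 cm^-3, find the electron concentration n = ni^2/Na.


Step 1: Majority hole concentration p ≈ Na = 8.47e+15 cm^-3
Step 2: n = ni^2 / Na = (1.5e10)^2 / 8.47e+15
Step 3: n = 2.66e+04 cm^-3

2.66e+04


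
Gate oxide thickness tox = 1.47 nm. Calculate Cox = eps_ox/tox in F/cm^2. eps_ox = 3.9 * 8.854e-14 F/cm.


Step 1: eps_ox = 3.9 * 8.854e-14 = 3.45306e-13 F/cm
Step 2: tox in cm = 1.47 nm * 1e-7 = 1.4700e-07 cm
Step 3: Cox = 3.45306e-13 / 1.4700e-07 = 2.35e-06 F/cm^2

2.35e-06


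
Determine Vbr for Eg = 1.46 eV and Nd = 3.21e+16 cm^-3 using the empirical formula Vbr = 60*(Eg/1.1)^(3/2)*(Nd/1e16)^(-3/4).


Step 1: Eg/1.1 = 1.46/1.1 = 1.327273
Step 2: (Eg/1.1)^1.5 = 1.327273^1.5 = 1.529116
Step 3: (Nd/1e16)^(-0.75) = (3.21)^(-0.75) = 0.416986
Step 4: Vbr = 60 * 1.529116 * 0.416986 = 38.3 V

38.3


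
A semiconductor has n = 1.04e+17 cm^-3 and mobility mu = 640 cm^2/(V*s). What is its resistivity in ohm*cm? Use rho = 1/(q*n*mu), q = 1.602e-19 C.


Step 1: sigma = q * n * mu = 1.602e-19 * 1.04e+17 * 640 = 1.06629e+01 S/cm
Step 2: rho = 1 / sigma = 1 / 1.06629e+01 = 0.09378 ohm*cm

0.09378


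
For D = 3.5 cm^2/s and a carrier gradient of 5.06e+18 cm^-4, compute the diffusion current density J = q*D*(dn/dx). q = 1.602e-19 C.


Step 1: J = q * D * (dn/dx)
Step 2: J = 1.602e-19 * 3.5 * 5.06e+18
Step 3: J = 2.84e+00 A/cm^2

2.84e+00


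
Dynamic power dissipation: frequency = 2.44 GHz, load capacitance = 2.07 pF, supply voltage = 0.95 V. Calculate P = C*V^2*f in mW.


Step 1: V^2 = 0.95^2 = 0.9025 V^2
Step 2: P = C*V^2*f = 2.07e-12 F * 0.9025 * 2.44e9 Hz
Step 3: P = 4.558347e-03 W
Step 4: P = 4.558 mW

4.558


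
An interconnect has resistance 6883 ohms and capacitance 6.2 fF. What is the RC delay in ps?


Step 1: tau = R * C
Step 2: tau = 6883 * 6.2 fF = 6883 * 6.2e-15 F
Step 3: tau = 4.26746e-11 s = 42.6746 ps

42.6746


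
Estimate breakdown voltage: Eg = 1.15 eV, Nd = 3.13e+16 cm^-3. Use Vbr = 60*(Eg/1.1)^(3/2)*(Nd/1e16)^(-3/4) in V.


Step 1: Eg/1.1 = 1.15/1.1 = 1.045455
Step 2: (Eg/1.1)^1.5 = 1.045455^1.5 = 1.068952
Step 3: (Nd/1e16)^(-0.75) = (3.13)^(-0.75) = 0.424954
Step 4: Vbr = 60 * 1.068952 * 0.424954 = 27.3 V

27.3


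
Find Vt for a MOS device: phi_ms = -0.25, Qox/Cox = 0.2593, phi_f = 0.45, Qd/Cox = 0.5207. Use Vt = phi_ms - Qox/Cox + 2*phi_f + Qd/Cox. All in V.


Step 1: Vt = phi_ms - Qox/Cox + 2*phi_f + Qd/Cox
Step 2: Vt = -0.25 - 0.2593 + 2*0.45 + 0.5207
Step 3: Vt = -0.25 - 0.2593 + 0.9 + 0.5207
Step 4: Vt = 0.9114 V

0.9114


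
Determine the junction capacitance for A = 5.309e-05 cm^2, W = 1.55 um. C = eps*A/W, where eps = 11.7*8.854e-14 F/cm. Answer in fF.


Step 1: eps_Si = 11.7 * 8.854e-14 = 1.035918e-12 F/cm
Step 2: W in cm = 1.55 * 1e-4 = 1.55e-04 cm
Step 3: C = 1.035918e-12 * 5.309e-05 / 1.55e-04 = 3.548186e-13 F
Step 4: C = 354.82 fF

354.82


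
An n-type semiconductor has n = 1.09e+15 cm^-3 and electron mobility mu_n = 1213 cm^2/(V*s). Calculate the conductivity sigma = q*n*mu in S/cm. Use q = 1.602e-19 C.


Step 1: sigma = q * n * mu
Step 2: sigma = 1.602e-19 * 1.09e+15 * 1213
Step 3: sigma = 2.118e-01 S/cm

2.118e-01


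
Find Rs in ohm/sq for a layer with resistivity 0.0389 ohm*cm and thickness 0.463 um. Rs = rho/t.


Step 1: Convert thickness to cm: t = 0.463 um = 4.6300e-05 cm
Step 2: Rs = rho / t = 0.0389 / 4.6300e-05
Step 3: Rs = 840.2 ohm/sq

840.2


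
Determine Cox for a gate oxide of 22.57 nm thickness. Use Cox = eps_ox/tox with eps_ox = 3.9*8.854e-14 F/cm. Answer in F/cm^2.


Step 1: eps_ox = 3.9 * 8.854e-14 = 3.45306e-13 F/cm
Step 2: tox in cm = 22.57 nm * 1e-7 = 2.2570e-06 cm
Step 3: Cox = 3.45306e-13 / 2.2570e-06 = 1.53e-07 F/cm^2

1.53e-07


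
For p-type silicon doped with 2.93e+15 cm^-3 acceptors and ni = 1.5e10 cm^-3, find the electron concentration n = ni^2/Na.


Step 1: Majority hole concentration p ≈ Na = 2.93e+15 cm^-3
Step 2: n = ni^2 / Na = (1.5e10)^2 / 2.93e+15
Step 3: n = 7.68e+04 cm^-3

7.68e+04


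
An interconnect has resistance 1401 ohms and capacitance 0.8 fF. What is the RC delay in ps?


Step 1: tau = R * C
Step 2: tau = 1401 * 0.8 fF = 1401 * 8.0e-16 F
Step 3: tau = 1.1208e-12 s = 1.1208 ps

1.1208


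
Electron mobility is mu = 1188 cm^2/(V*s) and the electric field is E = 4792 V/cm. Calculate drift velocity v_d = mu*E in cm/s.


Step 1: v_d = mu * E
Step 2: v_d = 1188 * 4792 = 5692896
Step 3: v_d = 5.69e+06 cm/s

5.69e+06


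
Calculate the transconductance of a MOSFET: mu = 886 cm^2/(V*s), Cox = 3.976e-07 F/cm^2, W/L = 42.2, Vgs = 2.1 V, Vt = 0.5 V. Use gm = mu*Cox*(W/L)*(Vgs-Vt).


Step 1: Vov = Vgs - Vt = 2.1 - 0.5 = 1.6 V
Step 2: gm = mu * Cox * (W/L) * Vov
Step 3: gm = 886 * 3.976e-07 * 42.2 * 1.6 = 2.38e-02 S

2.38e-02


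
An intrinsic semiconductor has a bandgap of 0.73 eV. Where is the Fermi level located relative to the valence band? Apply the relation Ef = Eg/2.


Step 1: For an intrinsic semiconductor, the Fermi level sits at midgap.
Step 2: Ef = Eg / 2 = 0.73 / 2 = 0.365 eV

0.365


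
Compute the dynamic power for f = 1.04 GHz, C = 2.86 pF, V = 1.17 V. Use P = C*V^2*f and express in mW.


Step 1: V^2 = 1.17^2 = 1.3689 V^2
Step 2: P = C*V^2*f = 2.86e-12 F * 1.3689 * 1.04e9 Hz
Step 3: P = 4.07165616e-03 W
Step 4: P = 4.072 mW

4.072


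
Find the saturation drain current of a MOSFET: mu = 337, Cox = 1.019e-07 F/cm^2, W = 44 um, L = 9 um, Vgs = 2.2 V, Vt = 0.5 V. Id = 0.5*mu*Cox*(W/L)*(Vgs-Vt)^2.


Step 1: Overdrive voltage Vov = Vgs - Vt = 2.2 - 0.5 = 1.7 V
Step 2: W/L = 44/9 = 4.88889
Step 3: Id = 0.5 * 337 * 1.019e-07 * 4.88889 * 1.7^2
Step 4: Id = 2.43e-04 A

2.43e-04


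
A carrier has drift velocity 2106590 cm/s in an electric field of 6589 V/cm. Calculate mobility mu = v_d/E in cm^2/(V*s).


Step 1: mu = v_d / E
Step 2: mu = 2106590 / 6589
Step 3: mu = 319.71 cm^2/(V*s)

319.71


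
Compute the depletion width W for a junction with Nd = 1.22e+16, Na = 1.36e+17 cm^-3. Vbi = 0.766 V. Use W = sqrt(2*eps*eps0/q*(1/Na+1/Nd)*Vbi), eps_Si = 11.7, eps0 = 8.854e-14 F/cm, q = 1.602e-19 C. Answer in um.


Step 1: 1/Na + 1/Nd = 1/1.36e+17 + 1/1.22e+16 = 8.93202e-17
Step 2: 2*eps*eps0/q = 2*11.7*8.854e-14/1.602e-19 = 1.293281e+07
Step 3: W^2 = 1.293281e+07 * 8.93202e-17 * 0.766 = 8.84853e-10
Step 4: W = sqrt(8.84853e-10) = 2.975e-05 cm = 0.2975 um

0.2975


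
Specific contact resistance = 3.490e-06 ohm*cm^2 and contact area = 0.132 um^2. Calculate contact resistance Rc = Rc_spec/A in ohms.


Step 1: Convert area to cm^2: 0.132 um^2 = 1.3200e-09 cm^2
Step 2: Rc = Rc_spec / A = 3.490e-06 / 1.3200e-09
Step 3: Rc = 2.64e+03 ohms

2.64e+03


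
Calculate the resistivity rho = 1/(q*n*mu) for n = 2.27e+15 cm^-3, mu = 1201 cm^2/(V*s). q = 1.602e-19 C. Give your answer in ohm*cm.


Step 1: sigma = q * n * mu = 1.602e-19 * 2.27e+15 * 1201 = 4.36748e-01 S/cm
Step 2: rho = 1 / sigma = 1 / 4.36748e-01 = 2.29 ohm*cm

2.29


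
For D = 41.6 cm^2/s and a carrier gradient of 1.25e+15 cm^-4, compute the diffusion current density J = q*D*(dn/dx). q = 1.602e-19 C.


Step 1: J = q * D * (dn/dx)
Step 2: J = 1.602e-19 * 41.6 * 1.25e+15
Step 3: J = 8.33e-03 A/cm^2

8.33e-03


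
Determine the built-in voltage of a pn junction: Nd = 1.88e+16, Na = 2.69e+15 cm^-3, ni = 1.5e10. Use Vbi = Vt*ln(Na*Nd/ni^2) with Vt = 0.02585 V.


Step 1: Compute Na*Nd/ni^2 = 2.69e+15 * 1.88e+16 / (1.5e10)^2 = 2.2476e+11
Step 2: ln(2.2476e+11) = 26.1383
Step 3: Vbi = 0.02585 * 26.1383 = 0.676 V

0.676


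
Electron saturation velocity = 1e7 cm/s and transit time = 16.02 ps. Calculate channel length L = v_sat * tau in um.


Step 1: tau in seconds = 16.02 ps * 1e-12 = 1.6020e-11 s
Step 2: L = v_sat * tau = 1e7 * 1.6020e-11 = 1.6020e-04 cm
Step 3: L in um = 1.6020e-04 * 1e4 = 1.602 um

1.602


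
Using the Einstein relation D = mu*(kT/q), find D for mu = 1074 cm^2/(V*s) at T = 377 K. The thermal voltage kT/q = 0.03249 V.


Step 1: D = mu * (kT/q)
Step 2: D = 1074 * 0.03249
Step 3: D = 34.89 cm^2/s

34.89


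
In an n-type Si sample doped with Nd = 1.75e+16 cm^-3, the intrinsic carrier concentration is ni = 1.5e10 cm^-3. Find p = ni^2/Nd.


Step 1: Since Nd >> ni, n ≈ Nd = 1.75e+16 cm^-3
Step 2: p = ni^2 / n = (1.5e10)^2 / 1.75e+16
Step 3: p = 2.25e20 / 1.75e+16 = 1.29e+04 cm^-3

1.29e+04


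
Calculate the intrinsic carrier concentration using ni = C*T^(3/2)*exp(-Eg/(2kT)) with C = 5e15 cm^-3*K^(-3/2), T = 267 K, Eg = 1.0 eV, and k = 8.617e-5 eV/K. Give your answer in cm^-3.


Step 1: Compute kT = 8.617e-5 * 267 = 0.02300739 eV
Step 2: Exponent = -Eg/(2kT) = -1.0/(2*0.02300739) = -21.73215
Step 3: T^(3/2) = 267^1.5 = 4362.82
Step 4: ni = 5e15 * 4362.82 * exp(-21.73215) = 7.95e+09 cm^-3

7.95e+09


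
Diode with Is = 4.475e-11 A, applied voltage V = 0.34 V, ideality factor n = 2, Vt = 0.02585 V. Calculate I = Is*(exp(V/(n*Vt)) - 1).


Step 1: V/(n*Vt) = 0.34/(2*0.02585) = 6.5764
Step 2: exp(6.5764) = 7.1795e+02
Step 3: I = 4.475e-11 * (7.1795e+02 - 1) = 3.21e-08 A

3.21e-08


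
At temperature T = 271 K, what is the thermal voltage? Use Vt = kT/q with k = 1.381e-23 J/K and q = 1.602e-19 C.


Step 1: kT = 1.381e-23 * 271 = 3.74251e-21 J
Step 2: Vt = kT/q = 3.74251e-21 / 1.602e-19
Step 3: Vt = 0.02336 V

0.02336


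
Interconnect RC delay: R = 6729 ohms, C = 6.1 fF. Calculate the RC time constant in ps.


Step 1: tau = R * C
Step 2: tau = 6729 * 6.1 fF = 6729 * 6.1e-15 F
Step 3: tau = 4.10469e-11 s = 41.0469 ps

41.0469


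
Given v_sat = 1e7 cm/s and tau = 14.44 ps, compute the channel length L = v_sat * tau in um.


Step 1: tau in seconds = 14.44 ps * 1e-12 = 1.4440e-11 s
Step 2: L = v_sat * tau = 1e7 * 1.4440e-11 = 1.4440e-04 cm
Step 3: L in um = 1.4440e-04 * 1e4 = 1.444 um

1.444


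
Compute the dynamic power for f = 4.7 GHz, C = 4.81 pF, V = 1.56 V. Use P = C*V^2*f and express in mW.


Step 1: V^2 = 1.56^2 = 2.4336 V^2
Step 2: P = C*V^2*f = 4.81e-12 F * 2.4336 * 4.7e9 Hz
Step 3: P = 5.50163952e-02 W
Step 4: P = 55.016 mW

55.016


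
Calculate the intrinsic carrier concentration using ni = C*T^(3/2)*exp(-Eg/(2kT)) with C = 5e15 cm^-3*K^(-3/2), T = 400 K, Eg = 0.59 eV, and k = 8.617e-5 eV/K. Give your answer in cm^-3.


Step 1: Compute kT = 8.617e-5 * 400 = 0.034468 eV
Step 2: Exponent = -Eg/(2kT) = -0.59/(2*0.034468) = -8.55866
Step 3: T^(3/2) = 400^1.5 = 8000.00
Step 4: ni = 5e15 * 8000.00 * exp(-8.55866) = 7.68e+15 cm^-3

7.68e+15


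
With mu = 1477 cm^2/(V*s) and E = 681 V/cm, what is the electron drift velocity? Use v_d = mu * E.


Step 1: v_d = mu * E
Step 2: v_d = 1477 * 681 = 1005837
Step 3: v_d = 1.01e+06 cm/s

1.01e+06


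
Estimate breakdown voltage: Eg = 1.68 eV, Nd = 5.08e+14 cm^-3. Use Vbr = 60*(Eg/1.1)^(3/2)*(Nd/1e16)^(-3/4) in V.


Step 1: Eg/1.1 = 1.68/1.1 = 1.527273
Step 2: (Eg/1.1)^1.5 = 1.527273^1.5 = 1.887448
Step 3: (Nd/1e16)^(-0.75) = (0.0508)^(-0.75) = 9.345493
Step 4: Vbr = 60 * 1.887448 * 9.345493 = 1058.3 V

1058.3


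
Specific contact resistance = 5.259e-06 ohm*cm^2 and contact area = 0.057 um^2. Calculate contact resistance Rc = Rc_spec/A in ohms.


Step 1: Convert area to cm^2: 0.057 um^2 = 5.7000e-10 cm^2
Step 2: Rc = Rc_spec / A = 5.259e-06 / 5.7000e-10
Step 3: Rc = 9.23e+03 ohms

9.23e+03


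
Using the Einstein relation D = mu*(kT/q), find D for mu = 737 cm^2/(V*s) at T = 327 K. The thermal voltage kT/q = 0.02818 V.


Step 1: D = mu * (kT/q)
Step 2: D = 737 * 0.02818
Step 3: D = 20.77 cm^2/s

20.77


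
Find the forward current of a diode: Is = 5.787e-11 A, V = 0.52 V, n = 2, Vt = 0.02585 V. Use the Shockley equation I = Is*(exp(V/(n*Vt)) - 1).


Step 1: V/(n*Vt) = 0.52/(2*0.02585) = 10.0580
Step 2: exp(10.0580) = 2.3342e+04
Step 3: I = 5.787e-11 * (2.3342e+04 - 1) = 1.35e-06 A

1.35e-06


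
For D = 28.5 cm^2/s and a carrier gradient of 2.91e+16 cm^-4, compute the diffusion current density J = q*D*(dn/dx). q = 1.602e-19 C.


Step 1: J = q * D * (dn/dx)
Step 2: J = 1.602e-19 * 28.5 * 2.91e+16
Step 3: J = 1.33e-01 A/cm^2

1.33e-01


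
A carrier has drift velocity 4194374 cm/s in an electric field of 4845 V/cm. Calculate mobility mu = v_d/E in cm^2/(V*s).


Step 1: mu = v_d / E
Step 2: mu = 4194374 / 4845
Step 3: mu = 865.71 cm^2/(V*s)

865.71


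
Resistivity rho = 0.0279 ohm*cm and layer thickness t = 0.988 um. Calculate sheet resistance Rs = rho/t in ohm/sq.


Step 1: Convert thickness to cm: t = 0.988 um = 9.8800e-05 cm
Step 2: Rs = rho / t = 0.0279 / 9.8800e-05
Step 3: Rs = 282.4 ohm/sq

282.4


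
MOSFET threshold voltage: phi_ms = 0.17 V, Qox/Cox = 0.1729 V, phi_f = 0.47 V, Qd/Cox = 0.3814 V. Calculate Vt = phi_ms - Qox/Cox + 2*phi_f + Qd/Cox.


Step 1: Vt = phi_ms - Qox/Cox + 2*phi_f + Qd/Cox
Step 2: Vt = 0.17 - 0.1729 + 2*0.47 + 0.3814
Step 3: Vt = 0.17 - 0.1729 + 0.94 + 0.3814
Step 4: Vt = 1.3185 V

1.3185


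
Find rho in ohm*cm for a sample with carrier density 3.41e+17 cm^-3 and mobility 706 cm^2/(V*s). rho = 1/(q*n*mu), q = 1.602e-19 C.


Step 1: sigma = q * n * mu = 1.602e-19 * 3.41e+17 * 706 = 3.85675e+01 S/cm
Step 2: rho = 1 / sigma = 1 / 3.85675e+01 = 0.02593 ohm*cm

0.02593


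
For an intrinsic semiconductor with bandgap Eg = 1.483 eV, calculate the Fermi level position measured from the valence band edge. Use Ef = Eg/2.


Step 1: For an intrinsic semiconductor, the Fermi level sits at midgap.
Step 2: Ef = Eg / 2 = 1.483 / 2 = 0.7415 eV

0.7415


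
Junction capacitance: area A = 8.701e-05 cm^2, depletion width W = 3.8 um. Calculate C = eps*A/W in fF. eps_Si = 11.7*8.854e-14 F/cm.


Step 1: eps_Si = 11.7 * 8.854e-14 = 1.035918e-12 F/cm
Step 2: W in cm = 3.8 * 1e-4 = 3.80e-04 cm
Step 3: C = 1.035918e-12 * 8.701e-05 / 3.80e-04 = 2.371980e-13 F
Step 4: C = 237.2 fF

237.2


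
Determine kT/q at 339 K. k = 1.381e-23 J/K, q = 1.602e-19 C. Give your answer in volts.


Step 1: kT = 1.381e-23 * 339 = 4.68159e-21 J
Step 2: Vt = kT/q = 4.68159e-21 / 1.602e-19
Step 3: Vt = 0.02922 V

0.02922


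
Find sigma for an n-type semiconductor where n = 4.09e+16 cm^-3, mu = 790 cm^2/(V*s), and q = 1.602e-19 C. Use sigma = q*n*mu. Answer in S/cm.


Step 1: sigma = q * n * mu
Step 2: sigma = 1.602e-19 * 4.09e+16 * 790
Step 3: sigma = 5.176e+00 S/cm

5.176e+00


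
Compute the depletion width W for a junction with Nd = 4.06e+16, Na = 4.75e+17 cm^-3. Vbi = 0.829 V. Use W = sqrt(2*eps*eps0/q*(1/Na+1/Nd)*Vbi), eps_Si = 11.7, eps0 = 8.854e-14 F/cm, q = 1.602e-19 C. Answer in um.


Step 1: 1/Na + 1/Nd = 1/4.75e+17 + 1/4.06e+16 = 2.67358e-17
Step 2: 2*eps*eps0/q = 2*11.7*8.854e-14/1.602e-19 = 1.293281e+07
Step 3: W^2 = 1.293281e+07 * 2.67358e-17 * 0.829 = 2.86643e-10
Step 4: W = sqrt(2.86643e-10) = 1.693e-05 cm = 0.1693 um

0.1693


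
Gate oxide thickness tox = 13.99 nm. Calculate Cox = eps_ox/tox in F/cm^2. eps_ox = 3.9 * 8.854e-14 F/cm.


Step 1: eps_ox = 3.9 * 8.854e-14 = 3.45306e-13 F/cm
Step 2: tox in cm = 13.99 nm * 1e-7 = 1.3990e-06 cm
Step 3: Cox = 3.45306e-13 / 1.3990e-06 = 2.47e-07 F/cm^2

2.47e-07


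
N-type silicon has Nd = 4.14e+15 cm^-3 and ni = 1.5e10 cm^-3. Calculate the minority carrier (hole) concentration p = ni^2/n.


Step 1: Since Nd >> ni, n ≈ Nd = 4.14e+15 cm^-3
Step 2: p = ni^2 / n = (1.5e10)^2 / 4.14e+15
Step 3: p = 2.25e20 / 4.14e+15 = 5.43e+04 cm^-3

5.43e+04


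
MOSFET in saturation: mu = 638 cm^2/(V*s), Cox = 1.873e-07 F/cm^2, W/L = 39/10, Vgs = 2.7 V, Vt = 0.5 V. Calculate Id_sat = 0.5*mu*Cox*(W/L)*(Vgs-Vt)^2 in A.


Step 1: Overdrive voltage Vov = Vgs - Vt = 2.7 - 0.5 = 2.2 V
Step 2: W/L = 39/10 = 3.9
Step 3: Id = 0.5 * 638 * 1.873e-07 * 3.9 * 2.2^2
Step 4: Id = 1.13e-03 A

1.13e-03


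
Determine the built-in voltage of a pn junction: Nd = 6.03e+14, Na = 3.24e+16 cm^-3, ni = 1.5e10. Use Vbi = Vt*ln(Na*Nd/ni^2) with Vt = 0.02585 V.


Step 1: Compute Na*Nd/ni^2 = 3.24e+16 * 6.03e+14 / (1.5e10)^2 = 8.6832e+10
Step 2: ln(8.6832e+10) = 25.1872
Step 3: Vbi = 0.02585 * 25.1872 = 0.651 V

0.651


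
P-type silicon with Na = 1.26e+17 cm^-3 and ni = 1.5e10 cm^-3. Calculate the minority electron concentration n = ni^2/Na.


Step 1: Majority hole concentration p ≈ Na = 1.26e+17 cm^-3
Step 2: n = ni^2 / Na = (1.5e10)^2 / 1.26e+17
Step 3: n = 1.79e+03 cm^-3

1.79e+03


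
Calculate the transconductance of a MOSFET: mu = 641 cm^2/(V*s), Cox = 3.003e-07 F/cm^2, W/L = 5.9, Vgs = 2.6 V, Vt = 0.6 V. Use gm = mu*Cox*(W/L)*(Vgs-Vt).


Step 1: Vov = Vgs - Vt = 2.6 - 0.6 = 2.0 V
Step 2: gm = mu * Cox * (W/L) * Vov
Step 3: gm = 641 * 3.003e-07 * 5.9 * 2.0 = 2.27e-03 S

2.27e-03


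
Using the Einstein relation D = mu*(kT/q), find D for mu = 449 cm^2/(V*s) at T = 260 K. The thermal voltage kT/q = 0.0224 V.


Step 1: D = mu * (kT/q)
Step 2: D = 449 * 0.0224
Step 3: D = 10.06 cm^2/s

10.06


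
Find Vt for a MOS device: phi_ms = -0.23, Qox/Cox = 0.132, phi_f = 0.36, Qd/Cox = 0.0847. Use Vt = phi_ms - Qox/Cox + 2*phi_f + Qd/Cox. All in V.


Step 1: Vt = phi_ms - Qox/Cox + 2*phi_f + Qd/Cox
Step 2: Vt = -0.23 - 0.132 + 2*0.36 + 0.0847
Step 3: Vt = -0.23 - 0.132 + 0.72 + 0.0847
Step 4: Vt = 0.4427 V

0.4427


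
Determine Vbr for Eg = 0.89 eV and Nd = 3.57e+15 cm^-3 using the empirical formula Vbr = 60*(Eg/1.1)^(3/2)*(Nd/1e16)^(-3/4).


Step 1: Eg/1.1 = 0.89/1.1 = 0.809091
Step 2: (Eg/1.1)^1.5 = 0.809091^1.5 = 0.727773
Step 3: (Nd/1e16)^(-0.75) = (0.357)^(-0.75) = 2.165204
Step 4: Vbr = 60 * 0.727773 * 2.165204 = 94.5 V

94.5


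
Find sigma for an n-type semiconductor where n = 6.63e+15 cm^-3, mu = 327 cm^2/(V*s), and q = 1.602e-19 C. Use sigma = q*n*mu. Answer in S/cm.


Step 1: sigma = q * n * mu
Step 2: sigma = 1.602e-19 * 6.63e+15 * 327
Step 3: sigma = 3.473e-01 S/cm

3.473e-01


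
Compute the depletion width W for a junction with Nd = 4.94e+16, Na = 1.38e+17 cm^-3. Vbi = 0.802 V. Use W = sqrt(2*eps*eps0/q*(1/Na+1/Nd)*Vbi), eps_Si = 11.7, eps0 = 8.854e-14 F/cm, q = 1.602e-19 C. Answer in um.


Step 1: 1/Na + 1/Nd = 1/1.38e+17 + 1/4.94e+16 = 2.74893e-17
Step 2: 2*eps*eps0/q = 2*11.7*8.854e-14/1.602e-19 = 1.293281e+07
Step 3: W^2 = 1.293281e+07 * 2.74893e-17 * 0.802 = 2.85122e-10
Step 4: W = sqrt(2.85122e-10) = 1.689e-05 cm = 0.1689 um

0.1689


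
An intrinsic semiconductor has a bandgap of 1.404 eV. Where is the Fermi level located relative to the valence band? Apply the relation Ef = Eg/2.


Step 1: For an intrinsic semiconductor, the Fermi level sits at midgap.
Step 2: Ef = Eg / 2 = 1.404 / 2 = 0.702 eV

0.702


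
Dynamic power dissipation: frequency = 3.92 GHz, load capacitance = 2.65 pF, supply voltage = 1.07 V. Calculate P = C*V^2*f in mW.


Step 1: V^2 = 1.07^2 = 1.1449 V^2
Step 2: P = C*V^2*f = 2.65e-12 F * 1.1449 * 3.92e9 Hz
Step 3: P = 1.18932212e-02 W
Step 4: P = 11.893 mW

11.893


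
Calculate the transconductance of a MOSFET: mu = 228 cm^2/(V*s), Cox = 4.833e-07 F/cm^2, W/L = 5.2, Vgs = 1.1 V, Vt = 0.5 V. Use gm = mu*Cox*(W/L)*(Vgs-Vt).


Step 1: Vov = Vgs - Vt = 1.1 - 0.5 = 0.6 V
Step 2: gm = mu * Cox * (W/L) * Vov
Step 3: gm = 228 * 4.833e-07 * 5.2 * 0.6 = 3.44e-04 S

3.44e-04


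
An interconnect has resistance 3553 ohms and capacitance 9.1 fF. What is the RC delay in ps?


Step 1: tau = R * C
Step 2: tau = 3553 * 9.1 fF = 3553 * 9.1e-15 F
Step 3: tau = 3.23323e-11 s = 32.3323 ps

32.3323


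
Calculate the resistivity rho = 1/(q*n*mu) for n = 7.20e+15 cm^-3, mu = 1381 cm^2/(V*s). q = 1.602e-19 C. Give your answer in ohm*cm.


Step 1: sigma = q * n * mu = 1.602e-19 * 7.20e+15 * 1381 = 1.59290e+00 S/cm
Step 2: rho = 1 / sigma = 1 / 1.59290e+00 = 0.6278 ohm*cm

0.6278


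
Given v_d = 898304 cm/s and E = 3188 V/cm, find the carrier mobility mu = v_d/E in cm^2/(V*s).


Step 1: mu = v_d / E
Step 2: mu = 898304 / 3188
Step 3: mu = 281.78 cm^2/(V*s)

281.78


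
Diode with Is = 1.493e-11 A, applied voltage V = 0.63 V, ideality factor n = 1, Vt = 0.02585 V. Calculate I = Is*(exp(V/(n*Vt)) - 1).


Step 1: V/(n*Vt) = 0.63/(1*0.02585) = 24.3714
Step 2: exp(24.3714) = 3.8403e+10
Step 3: I = 1.493e-11 * (3.8403e+10 - 1) = 5.73e-01 A

5.73e-01


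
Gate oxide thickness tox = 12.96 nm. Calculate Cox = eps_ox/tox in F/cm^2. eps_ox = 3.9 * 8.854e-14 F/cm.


Step 1: eps_ox = 3.9 * 8.854e-14 = 3.45306e-13 F/cm
Step 2: tox in cm = 12.96 nm * 1e-7 = 1.2960e-06 cm
Step 3: Cox = 3.45306e-13 / 1.2960e-06 = 2.66e-07 F/cm^2

2.66e-07


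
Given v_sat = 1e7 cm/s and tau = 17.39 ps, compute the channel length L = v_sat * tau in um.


Step 1: tau in seconds = 17.39 ps * 1e-12 = 1.7390e-11 s
Step 2: L = v_sat * tau = 1e7 * 1.7390e-11 = 1.7390e-04 cm
Step 3: L in um = 1.7390e-04 * 1e4 = 1.739 um

1.739


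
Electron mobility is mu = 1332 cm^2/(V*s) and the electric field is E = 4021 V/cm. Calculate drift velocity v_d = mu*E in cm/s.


Step 1: v_d = mu * E
Step 2: v_d = 1332 * 4021 = 5355972
Step 3: v_d = 5.36e+06 cm/s

5.36e+06


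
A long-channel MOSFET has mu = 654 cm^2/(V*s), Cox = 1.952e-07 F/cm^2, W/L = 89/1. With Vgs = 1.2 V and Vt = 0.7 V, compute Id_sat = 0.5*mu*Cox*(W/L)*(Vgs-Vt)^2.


Step 1: Overdrive voltage Vov = Vgs - Vt = 1.2 - 0.7 = 0.5 V
Step 2: W/L = 89/1 = 89
Step 3: Id = 0.5 * 654 * 1.952e-07 * 89 * 0.5^2
Step 4: Id = 1.42e-03 A

1.42e-03


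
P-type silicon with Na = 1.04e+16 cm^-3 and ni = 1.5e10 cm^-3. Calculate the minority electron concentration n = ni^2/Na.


Step 1: Majority hole concentration p ≈ Na = 1.04e+16 cm^-3
Step 2: n = ni^2 / Na = (1.5e10)^2 / 1.04e+16
Step 3: n = 2.16e+04 cm^-3

2.16e+04


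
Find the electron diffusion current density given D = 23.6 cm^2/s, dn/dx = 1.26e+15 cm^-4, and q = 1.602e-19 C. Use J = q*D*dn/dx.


Step 1: J = q * D * (dn/dx)
Step 2: J = 1.602e-19 * 23.6 * 1.26e+15
Step 3: J = 4.76e-03 A/cm^2

4.76e-03


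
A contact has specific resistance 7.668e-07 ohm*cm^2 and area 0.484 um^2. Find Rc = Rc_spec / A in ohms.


Step 1: Convert area to cm^2: 0.484 um^2 = 4.8400e-09 cm^2
Step 2: Rc = Rc_spec / A = 7.668e-07 / 4.8400e-09
Step 3: Rc = 1.58e+02 ohms

1.58e+02


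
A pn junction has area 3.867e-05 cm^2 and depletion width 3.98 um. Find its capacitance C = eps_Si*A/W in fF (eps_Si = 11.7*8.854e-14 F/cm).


Step 1: eps_Si = 11.7 * 8.854e-14 = 1.035918e-12 F/cm
Step 2: W in cm = 3.98 * 1e-4 = 3.98e-04 cm
Step 3: C = 1.035918e-12 * 3.867e-05 / 3.98e-04 = 1.006506e-13 F
Step 4: C = 100.65 fF

100.65


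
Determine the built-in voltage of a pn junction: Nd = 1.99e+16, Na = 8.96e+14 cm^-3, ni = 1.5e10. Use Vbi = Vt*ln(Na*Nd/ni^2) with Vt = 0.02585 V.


Step 1: Compute Na*Nd/ni^2 = 8.96e+14 * 1.99e+16 / (1.5e10)^2 = 7.9246e+10
Step 2: ln(7.9246e+10) = 25.0958
Step 3: Vbi = 0.02585 * 25.0958 = 0.649 V

0.649


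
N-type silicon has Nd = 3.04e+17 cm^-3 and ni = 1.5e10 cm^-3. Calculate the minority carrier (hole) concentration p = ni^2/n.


Step 1: Since Nd >> ni, n ≈ Nd = 3.04e+17 cm^-3
Step 2: p = ni^2 / n = (1.5e10)^2 / 3.04e+17
Step 3: p = 2.25e20 / 3.04e+17 = 7.40e+02 cm^-3

7.40e+02


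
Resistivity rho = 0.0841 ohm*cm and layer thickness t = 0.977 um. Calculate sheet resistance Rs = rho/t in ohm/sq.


Step 1: Convert thickness to cm: t = 0.977 um = 9.7700e-05 cm
Step 2: Rs = rho / t = 0.0841 / 9.7700e-05
Step 3: Rs = 860.8 ohm/sq

860.8


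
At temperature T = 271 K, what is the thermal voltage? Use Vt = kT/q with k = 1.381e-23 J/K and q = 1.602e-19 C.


Step 1: kT = 1.381e-23 * 271 = 3.74251e-21 J
Step 2: Vt = kT/q = 3.74251e-21 / 1.602e-19
Step 3: Vt = 0.02336 V

0.02336


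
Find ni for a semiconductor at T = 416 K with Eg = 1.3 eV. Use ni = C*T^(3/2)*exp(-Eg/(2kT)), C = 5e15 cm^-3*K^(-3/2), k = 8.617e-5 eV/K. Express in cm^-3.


Step 1: Compute kT = 8.617e-5 * 416 = 0.03584672 eV
Step 2: Exponent = -Eg/(2kT) = -1.3/(2*0.03584672) = -18.13276
Step 3: T^(3/2) = 416^1.5 = 8484.77
Step 4: ni = 5e15 * 8484.77 * exp(-18.13276) = 5.66e+11 cm^-3

5.66e+11


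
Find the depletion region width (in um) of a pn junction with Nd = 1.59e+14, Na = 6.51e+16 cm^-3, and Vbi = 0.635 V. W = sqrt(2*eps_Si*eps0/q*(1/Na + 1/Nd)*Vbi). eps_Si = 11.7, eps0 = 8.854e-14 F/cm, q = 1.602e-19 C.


Step 1: 1/Na + 1/Nd = 1/6.51e+16 + 1/1.59e+14 = 6.30467e-15
Step 2: 2*eps*eps0/q = 2*11.7*8.854e-14/1.602e-19 = 1.293281e+07
Step 3: W^2 = 1.293281e+07 * 6.30467e-15 * 0.635 = 5.17761e-08
Step 4: W = sqrt(5.17761e-08) = 2.275e-04 cm = 2.275 um

2.275


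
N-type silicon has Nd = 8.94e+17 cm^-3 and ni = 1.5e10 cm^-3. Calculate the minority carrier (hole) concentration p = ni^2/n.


Step 1: Since Nd >> ni, n ≈ Nd = 8.94e+17 cm^-3
Step 2: p = ni^2 / n = (1.5e10)^2 / 8.94e+17
Step 3: p = 2.25e20 / 8.94e+17 = 2.52e+02 cm^-3

2.52e+02


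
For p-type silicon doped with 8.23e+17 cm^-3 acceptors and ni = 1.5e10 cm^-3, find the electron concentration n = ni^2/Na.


Step 1: Majority hole concentration p ≈ Na = 8.23e+17 cm^-3
Step 2: n = ni^2 / Na = (1.5e10)^2 / 8.23e+17
Step 3: n = 2.73e+02 cm^-3

2.73e+02


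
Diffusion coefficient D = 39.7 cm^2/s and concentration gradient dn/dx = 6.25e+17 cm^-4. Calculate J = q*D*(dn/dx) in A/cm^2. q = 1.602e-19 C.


Step 1: J = q * D * (dn/dx)
Step 2: J = 1.602e-19 * 39.7 * 6.25e+17
Step 3: J = 3.97e+00 A/cm^2

3.97e+00


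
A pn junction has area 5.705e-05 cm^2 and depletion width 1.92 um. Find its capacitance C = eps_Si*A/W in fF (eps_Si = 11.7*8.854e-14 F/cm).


Step 1: eps_Si = 11.7 * 8.854e-14 = 1.035918e-12 F/cm
Step 2: W in cm = 1.92 * 1e-4 = 1.92e-04 cm
Step 3: C = 1.035918e-12 * 5.705e-05 / 1.92e-04 = 3.078079e-13 F
Step 4: C = 307.81 fF

307.81


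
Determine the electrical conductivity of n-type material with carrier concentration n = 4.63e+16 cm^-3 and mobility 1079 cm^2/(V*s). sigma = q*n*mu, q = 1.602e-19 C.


Step 1: sigma = q * n * mu
Step 2: sigma = 1.602e-19 * 4.63e+16 * 1079
Step 3: sigma = 8.003e+00 S/cm

8.003e+00


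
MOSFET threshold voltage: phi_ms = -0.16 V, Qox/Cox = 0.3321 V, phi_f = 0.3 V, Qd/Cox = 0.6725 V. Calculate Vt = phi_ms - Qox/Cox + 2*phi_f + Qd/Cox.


Step 1: Vt = phi_ms - Qox/Cox + 2*phi_f + Qd/Cox
Step 2: Vt = -0.16 - 0.3321 + 2*0.3 + 0.6725
Step 3: Vt = -0.16 - 0.3321 + 0.6 + 0.6725
Step 4: Vt = 0.7804 V

0.7804


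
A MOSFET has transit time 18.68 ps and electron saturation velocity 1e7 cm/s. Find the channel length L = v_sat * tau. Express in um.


Step 1: tau in seconds = 18.68 ps * 1e-12 = 1.8680e-11 s
Step 2: L = v_sat * tau = 1e7 * 1.8680e-11 = 1.8680e-04 cm
Step 3: L in um = 1.8680e-04 * 1e4 = 1.868 um

1.868


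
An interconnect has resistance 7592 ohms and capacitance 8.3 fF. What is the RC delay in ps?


Step 1: tau = R * C
Step 2: tau = 7592 * 8.3 fF = 7592 * 8.3e-15 F
Step 3: tau = 6.30136e-11 s = 63.0136 ps

63.0136


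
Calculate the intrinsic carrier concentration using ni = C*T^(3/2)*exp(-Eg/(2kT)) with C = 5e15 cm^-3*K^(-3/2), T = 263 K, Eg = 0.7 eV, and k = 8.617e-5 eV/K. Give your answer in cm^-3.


Step 1: Compute kT = 8.617e-5 * 263 = 0.02266271 eV
Step 2: Exponent = -Eg/(2kT) = -0.7/(2*0.02266271) = -15.44387
Step 3: T^(3/2) = 263^1.5 = 4265.14
Step 4: ni = 5e15 * 4265.14 * exp(-15.44387) = 4.19e+12 cm^-3

4.19e+12


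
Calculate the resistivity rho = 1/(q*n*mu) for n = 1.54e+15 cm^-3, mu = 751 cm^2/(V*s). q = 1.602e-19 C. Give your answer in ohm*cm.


Step 1: sigma = q * n * mu = 1.602e-19 * 1.54e+15 * 751 = 1.85278e-01 S/cm
Step 2: rho = 1 / sigma = 1 / 1.85278e-01 = 5.397 ohm*cm

5.397


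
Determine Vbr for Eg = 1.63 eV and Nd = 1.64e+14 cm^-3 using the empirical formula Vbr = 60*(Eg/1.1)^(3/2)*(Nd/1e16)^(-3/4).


Step 1: Eg/1.1 = 1.63/1.1 = 1.481818
Step 2: (Eg/1.1)^1.5 = 1.481818^1.5 = 1.803816
Step 3: (Nd/1e16)^(-0.75) = (0.0164)^(-0.75) = 21.820621
Step 4: Vbr = 60 * 1.803816 * 21.820621 = 2361.6 V

2361.6


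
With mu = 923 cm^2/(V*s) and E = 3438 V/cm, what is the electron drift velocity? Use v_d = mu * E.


Step 1: v_d = mu * E
Step 2: v_d = 923 * 3438 = 3173274
Step 3: v_d = 3.17e+06 cm/s

3.17e+06


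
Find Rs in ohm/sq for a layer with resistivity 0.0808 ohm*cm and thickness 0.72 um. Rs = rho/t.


Step 1: Convert thickness to cm: t = 0.72 um = 7.2000e-05 cm
Step 2: Rs = rho / t = 0.0808 / 7.2000e-05
Step 3: Rs = 1122.2 ohm/sq

1122.2


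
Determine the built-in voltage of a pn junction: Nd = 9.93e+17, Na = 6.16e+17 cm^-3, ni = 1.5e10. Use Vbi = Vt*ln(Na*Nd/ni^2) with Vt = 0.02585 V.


Step 1: Compute Na*Nd/ni^2 = 6.16e+17 * 9.93e+17 / (1.5e10)^2 = 2.7186e+15
Step 2: ln(2.7186e+15) = 35.5389
Step 3: Vbi = 0.02585 * 35.5389 = 0.919 V

0.919


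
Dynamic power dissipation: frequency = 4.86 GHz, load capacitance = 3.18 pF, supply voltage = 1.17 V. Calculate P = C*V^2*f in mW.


Step 1: V^2 = 1.17^2 = 1.3689 V^2
Step 2: P = C*V^2*f = 3.18e-12 F * 1.3689 * 4.86e9 Hz
Step 3: P = 2.115607572e-02 W
Step 4: P = 21.156 mW

21.156


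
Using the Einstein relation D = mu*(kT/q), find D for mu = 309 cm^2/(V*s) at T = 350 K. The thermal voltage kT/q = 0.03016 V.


Step 1: D = mu * (kT/q)
Step 2: D = 309 * 0.03016
Step 3: D = 9.32 cm^2/s

9.32


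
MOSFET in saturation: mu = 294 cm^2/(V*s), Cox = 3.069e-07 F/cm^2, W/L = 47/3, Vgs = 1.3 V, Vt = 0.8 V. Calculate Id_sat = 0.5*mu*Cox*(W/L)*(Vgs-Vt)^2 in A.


Step 1: Overdrive voltage Vov = Vgs - Vt = 1.3 - 0.8 = 0.5 V
Step 2: W/L = 47/3 = 15.6667
Step 3: Id = 0.5 * 294 * 3.069e-07 * 15.6667 * 0.5^2
Step 4: Id = 1.77e-04 A

1.77e-04


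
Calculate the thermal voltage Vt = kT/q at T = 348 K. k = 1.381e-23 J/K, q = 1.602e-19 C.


Step 1: kT = 1.381e-23 * 348 = 4.80588e-21 J
Step 2: Vt = kT/q = 4.80588e-21 / 1.602e-19
Step 3: Vt = 0.03 V

0.03


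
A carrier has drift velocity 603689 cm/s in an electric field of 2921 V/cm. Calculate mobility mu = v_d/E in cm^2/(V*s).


Step 1: mu = v_d / E
Step 2: mu = 603689 / 2921
Step 3: mu = 206.67 cm^2/(V*s)

206.67


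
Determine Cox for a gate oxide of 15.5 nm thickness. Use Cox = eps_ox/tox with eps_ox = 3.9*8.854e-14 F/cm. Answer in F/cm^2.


Step 1: eps_ox = 3.9 * 8.854e-14 = 3.45306e-13 F/cm
Step 2: tox in cm = 15.5 nm * 1e-7 = 1.5500e-06 cm
Step 3: Cox = 3.45306e-13 / 1.5500e-06 = 2.23e-07 F/cm^2

2.23e-07


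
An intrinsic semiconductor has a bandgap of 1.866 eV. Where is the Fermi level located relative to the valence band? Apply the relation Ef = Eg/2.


Step 1: For an intrinsic semiconductor, the Fermi level sits at midgap.
Step 2: Ef = Eg / 2 = 1.866 / 2 = 0.933 eV

0.933


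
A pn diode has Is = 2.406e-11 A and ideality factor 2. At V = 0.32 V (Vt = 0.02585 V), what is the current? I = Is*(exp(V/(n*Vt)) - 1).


Step 1: V/(n*Vt) = 0.32/(2*0.02585) = 6.1896
Step 2: exp(6.1896) = 4.8765e+02
Step 3: I = 2.406e-11 * (4.8765e+02 - 1) = 1.17e-08 A

1.17e-08


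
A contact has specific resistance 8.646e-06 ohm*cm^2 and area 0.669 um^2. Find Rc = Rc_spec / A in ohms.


Step 1: Convert area to cm^2: 0.669 um^2 = 6.6900e-09 cm^2
Step 2: Rc = Rc_spec / A = 8.646e-06 / 6.6900e-09
Step 3: Rc = 1.29e+03 ohms

1.29e+03


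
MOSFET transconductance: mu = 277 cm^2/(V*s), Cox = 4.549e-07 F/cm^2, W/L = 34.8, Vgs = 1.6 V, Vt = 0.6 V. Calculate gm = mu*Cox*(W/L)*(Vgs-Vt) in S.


Step 1: Vov = Vgs - Vt = 1.6 - 0.6 = 1.0 V
Step 2: gm = mu * Cox * (W/L) * Vov
Step 3: gm = 277 * 4.549e-07 * 34.8 * 1.0 = 4.39e-03 S

4.39e-03


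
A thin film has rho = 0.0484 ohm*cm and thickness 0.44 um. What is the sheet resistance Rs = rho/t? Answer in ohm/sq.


Step 1: Convert thickness to cm: t = 0.44 um = 4.4000e-05 cm
Step 2: Rs = rho / t = 0.0484 / 4.4000e-05
Step 3: Rs = 1100.0 ohm/sq

1100.0


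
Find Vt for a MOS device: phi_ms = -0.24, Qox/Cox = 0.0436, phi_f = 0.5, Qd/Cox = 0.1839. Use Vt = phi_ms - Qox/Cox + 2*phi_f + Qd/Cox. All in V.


Step 1: Vt = phi_ms - Qox/Cox + 2*phi_f + Qd/Cox
Step 2: Vt = -0.24 - 0.0436 + 2*0.5 + 0.1839
Step 3: Vt = -0.24 - 0.0436 + 1.0 + 0.1839
Step 4: Vt = 0.9003 V

0.9003


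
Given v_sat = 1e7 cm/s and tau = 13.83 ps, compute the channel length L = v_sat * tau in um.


Step 1: tau in seconds = 13.83 ps * 1e-12 = 1.3830e-11 s
Step 2: L = v_sat * tau = 1e7 * 1.3830e-11 = 1.3830e-04 cm
Step 3: L in um = 1.3830e-04 * 1e4 = 1.383 um

1.383


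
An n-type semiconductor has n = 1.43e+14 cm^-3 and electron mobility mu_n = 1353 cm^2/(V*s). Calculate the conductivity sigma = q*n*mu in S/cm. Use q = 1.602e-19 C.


Step 1: sigma = q * n * mu
Step 2: sigma = 1.602e-19 * 1.43e+14 * 1353
Step 3: sigma = 3.100e-02 S/cm

3.100e-02


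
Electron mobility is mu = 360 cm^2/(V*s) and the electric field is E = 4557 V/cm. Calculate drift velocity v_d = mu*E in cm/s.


Step 1: v_d = mu * E
Step 2: v_d = 360 * 4557 = 1640520
Step 3: v_d = 1.64e+06 cm/s

1.64e+06


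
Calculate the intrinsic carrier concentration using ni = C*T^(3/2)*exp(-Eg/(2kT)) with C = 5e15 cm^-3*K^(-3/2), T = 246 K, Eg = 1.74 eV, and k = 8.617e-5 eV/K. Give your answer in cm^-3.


Step 1: Compute kT = 8.617e-5 * 246 = 0.02119782 eV
Step 2: Exponent = -Eg/(2kT) = -1.74/(2*0.02119782) = -41.04196
Step 3: T^(3/2) = 246^1.5 = 3858.36
Step 4: ni = 5e15 * 3858.36 * exp(-41.04196) = 2.89e+01 cm^-3

2.89e+01


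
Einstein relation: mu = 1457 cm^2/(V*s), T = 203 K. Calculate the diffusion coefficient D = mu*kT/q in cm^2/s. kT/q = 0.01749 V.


Step 1: D = mu * (kT/q)
Step 2: D = 1457 * 0.01749
Step 3: D = 25.48 cm^2/s

25.48


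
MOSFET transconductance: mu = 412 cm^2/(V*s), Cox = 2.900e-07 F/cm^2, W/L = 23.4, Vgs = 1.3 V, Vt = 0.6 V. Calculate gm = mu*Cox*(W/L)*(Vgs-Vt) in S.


Step 1: Vov = Vgs - Vt = 1.3 - 0.6 = 0.7 V
Step 2: gm = mu * Cox * (W/L) * Vov
Step 3: gm = 412 * 2.900e-07 * 23.4 * 0.7 = 1.96e-03 S

1.96e-03


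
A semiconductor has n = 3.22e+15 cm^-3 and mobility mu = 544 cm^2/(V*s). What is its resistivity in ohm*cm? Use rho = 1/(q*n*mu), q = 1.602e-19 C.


Step 1: sigma = q * n * mu = 1.602e-19 * 3.22e+15 * 544 = 2.80619e-01 S/cm
Step 2: rho = 1 / sigma = 1 / 2.80619e-01 = 3.564 ohm*cm

3.564


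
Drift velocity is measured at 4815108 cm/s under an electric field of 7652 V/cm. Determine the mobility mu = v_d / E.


Step 1: mu = v_d / E
Step 2: mu = 4815108 / 7652
Step 3: mu = 629.26 cm^2/(V*s)

629.26


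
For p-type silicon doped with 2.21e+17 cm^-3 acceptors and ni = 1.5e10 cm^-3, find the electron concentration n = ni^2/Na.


Step 1: Majority hole concentration p ≈ Na = 2.21e+17 cm^-3
Step 2: n = ni^2 / Na = (1.5e10)^2 / 2.21e+17
Step 3: n = 1.02e+03 cm^-3

1.02e+03


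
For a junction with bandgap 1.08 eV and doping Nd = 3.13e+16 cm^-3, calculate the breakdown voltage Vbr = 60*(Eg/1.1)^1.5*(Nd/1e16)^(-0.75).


Step 1: Eg/1.1 = 1.08/1.1 = 0.981818
Step 2: (Eg/1.1)^1.5 = 0.981818^1.5 = 0.972851
Step 3: (Nd/1e16)^(-0.75) = (3.13)^(-0.75) = 0.424954
Step 4: Vbr = 60 * 0.972851 * 0.424954 = 24.8 V

24.8


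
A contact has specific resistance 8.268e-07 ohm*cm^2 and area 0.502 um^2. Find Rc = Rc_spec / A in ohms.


Step 1: Convert area to cm^2: 0.502 um^2 = 5.0200e-09 cm^2
Step 2: Rc = Rc_spec / A = 8.268e-07 / 5.0200e-09
Step 3: Rc = 1.65e+02 ohms

1.65e+02


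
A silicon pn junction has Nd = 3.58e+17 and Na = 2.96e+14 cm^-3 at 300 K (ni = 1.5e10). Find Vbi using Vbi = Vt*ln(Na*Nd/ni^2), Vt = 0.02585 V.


Step 1: Compute Na*Nd/ni^2 = 2.96e+14 * 3.58e+17 / (1.5e10)^2 = 4.7097e+11
Step 2: ln(4.7097e+11) = 26.8781
Step 3: Vbi = 0.02585 * 26.8781 = 0.695 V

0.695


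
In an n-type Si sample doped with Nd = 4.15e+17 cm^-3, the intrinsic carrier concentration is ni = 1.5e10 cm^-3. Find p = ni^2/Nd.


Step 1: Since Nd >> ni, n ≈ Nd = 4.15e+17 cm^-3
Step 2: p = ni^2 / n = (1.5e10)^2 / 4.15e+17
Step 3: p = 2.25e20 / 4.15e+17 = 5.42e+02 cm^-3

5.42e+02


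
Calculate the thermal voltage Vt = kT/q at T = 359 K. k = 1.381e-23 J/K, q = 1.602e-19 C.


Step 1: kT = 1.381e-23 * 359 = 4.95779e-21 J
Step 2: Vt = kT/q = 4.95779e-21 / 1.602e-19
Step 3: Vt = 0.03095 V

0.03095


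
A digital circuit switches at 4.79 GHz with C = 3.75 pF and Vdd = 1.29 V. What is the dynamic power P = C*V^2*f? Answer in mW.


Step 1: V^2 = 1.29^2 = 1.6641 V^2
Step 2: P = C*V^2*f = 3.75e-12 F * 1.6641 * 4.79e9 Hz
Step 3: P = 2.989139625e-02 W
Step 4: P = 29.891 mW

29.891
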